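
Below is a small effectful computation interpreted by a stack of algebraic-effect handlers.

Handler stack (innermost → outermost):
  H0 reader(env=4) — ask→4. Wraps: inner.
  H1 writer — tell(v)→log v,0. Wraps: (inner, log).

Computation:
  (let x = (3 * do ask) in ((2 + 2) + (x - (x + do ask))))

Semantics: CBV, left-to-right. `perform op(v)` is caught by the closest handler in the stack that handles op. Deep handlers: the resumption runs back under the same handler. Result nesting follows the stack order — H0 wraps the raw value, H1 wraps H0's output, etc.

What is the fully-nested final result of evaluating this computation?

Answer: (0, ())

Working:
ask @ H0 ⇒ 4
ask @ H0 ⇒ 4
H0 returns 0
H1 returns (0, ())
= (0, ())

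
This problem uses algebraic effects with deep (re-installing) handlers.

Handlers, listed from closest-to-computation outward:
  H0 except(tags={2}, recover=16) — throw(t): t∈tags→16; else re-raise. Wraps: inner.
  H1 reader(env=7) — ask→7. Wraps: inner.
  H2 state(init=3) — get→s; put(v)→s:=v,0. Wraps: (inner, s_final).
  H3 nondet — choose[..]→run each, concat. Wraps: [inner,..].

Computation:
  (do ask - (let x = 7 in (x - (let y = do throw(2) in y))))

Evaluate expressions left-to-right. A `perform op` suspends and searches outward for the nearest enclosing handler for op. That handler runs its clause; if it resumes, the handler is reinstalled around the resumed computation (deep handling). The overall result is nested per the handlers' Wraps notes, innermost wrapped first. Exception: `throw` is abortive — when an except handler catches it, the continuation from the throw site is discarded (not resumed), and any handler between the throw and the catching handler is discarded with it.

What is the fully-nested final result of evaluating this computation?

Step-by-step:
ask @ H1 ⇒ 7
throw(2) @ H0 caught ⇒ 16
H1 returns 16
H2 returns (16, 3)
H3 returns [(16, 3)]
= [(16, 3)]

Answer: [(16, 3)]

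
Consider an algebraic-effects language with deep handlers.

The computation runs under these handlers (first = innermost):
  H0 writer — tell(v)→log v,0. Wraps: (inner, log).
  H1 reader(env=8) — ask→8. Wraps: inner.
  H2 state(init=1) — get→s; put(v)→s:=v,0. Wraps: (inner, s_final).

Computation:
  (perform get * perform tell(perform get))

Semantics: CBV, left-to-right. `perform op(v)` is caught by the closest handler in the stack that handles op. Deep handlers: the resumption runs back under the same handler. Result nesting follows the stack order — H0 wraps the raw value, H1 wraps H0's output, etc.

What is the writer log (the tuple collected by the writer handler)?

Working:
get @ H2 ⇒ 1
get @ H2 ⇒ 1
tell(1) @ H0 ⇒ log+=1
H0 returns (0, (1))
H1 returns (0, (1))
H2 returns ((0, (1)), 1)
= ((0, (1)), 1)

Answer: (1)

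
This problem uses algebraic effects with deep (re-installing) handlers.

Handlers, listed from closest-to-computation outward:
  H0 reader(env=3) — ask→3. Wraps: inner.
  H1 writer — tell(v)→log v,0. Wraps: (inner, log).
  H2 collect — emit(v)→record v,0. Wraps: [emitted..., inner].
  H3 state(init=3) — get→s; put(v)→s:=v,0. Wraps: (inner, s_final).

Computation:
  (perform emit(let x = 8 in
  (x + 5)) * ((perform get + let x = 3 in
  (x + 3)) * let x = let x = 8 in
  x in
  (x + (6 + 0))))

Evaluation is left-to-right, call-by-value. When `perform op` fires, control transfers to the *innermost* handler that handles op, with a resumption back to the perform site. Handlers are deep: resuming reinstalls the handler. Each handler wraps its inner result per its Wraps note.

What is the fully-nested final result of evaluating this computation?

Step-by-step:
emit(13) @ H2 ⇒ out+=13
get @ H3 ⇒ 3
H0 returns 0
H1 returns (0, ())
H2 returns [13, (0, ())]
H3 returns ([13, (0, ())], 3)
= ([13, (0, ())], 3)

Answer: ([13, (0, ())], 3)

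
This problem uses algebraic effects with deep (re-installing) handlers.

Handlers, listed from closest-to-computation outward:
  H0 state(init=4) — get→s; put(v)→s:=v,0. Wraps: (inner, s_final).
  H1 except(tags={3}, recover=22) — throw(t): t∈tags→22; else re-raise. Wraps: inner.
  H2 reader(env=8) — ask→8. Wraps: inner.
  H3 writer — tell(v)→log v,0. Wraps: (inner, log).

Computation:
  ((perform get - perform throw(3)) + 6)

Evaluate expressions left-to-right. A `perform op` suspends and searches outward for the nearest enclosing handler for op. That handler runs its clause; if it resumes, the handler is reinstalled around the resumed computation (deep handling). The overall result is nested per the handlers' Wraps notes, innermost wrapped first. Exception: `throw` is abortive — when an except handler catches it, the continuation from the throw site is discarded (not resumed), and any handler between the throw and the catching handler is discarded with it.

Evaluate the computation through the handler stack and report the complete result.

Answer: (22, ())

Working:
get @ H0 ⇒ 4
throw(3) @ H1 caught ⇒ 22
H2 returns 22
H3 returns (22, ())
= (22, ())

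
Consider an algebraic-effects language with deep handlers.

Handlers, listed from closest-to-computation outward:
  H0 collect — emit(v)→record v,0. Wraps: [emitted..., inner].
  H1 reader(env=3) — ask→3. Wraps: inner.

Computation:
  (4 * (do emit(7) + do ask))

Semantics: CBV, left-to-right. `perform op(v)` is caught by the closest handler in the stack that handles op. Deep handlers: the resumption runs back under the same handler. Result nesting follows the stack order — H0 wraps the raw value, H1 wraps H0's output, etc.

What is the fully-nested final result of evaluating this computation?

Step-by-step:
emit(7) @ H0 ⇒ out+=7
ask @ H1 ⇒ 3
H0 returns [7, 12]
H1 returns [7, 12]
= [7, 12]

Answer: [7, 12]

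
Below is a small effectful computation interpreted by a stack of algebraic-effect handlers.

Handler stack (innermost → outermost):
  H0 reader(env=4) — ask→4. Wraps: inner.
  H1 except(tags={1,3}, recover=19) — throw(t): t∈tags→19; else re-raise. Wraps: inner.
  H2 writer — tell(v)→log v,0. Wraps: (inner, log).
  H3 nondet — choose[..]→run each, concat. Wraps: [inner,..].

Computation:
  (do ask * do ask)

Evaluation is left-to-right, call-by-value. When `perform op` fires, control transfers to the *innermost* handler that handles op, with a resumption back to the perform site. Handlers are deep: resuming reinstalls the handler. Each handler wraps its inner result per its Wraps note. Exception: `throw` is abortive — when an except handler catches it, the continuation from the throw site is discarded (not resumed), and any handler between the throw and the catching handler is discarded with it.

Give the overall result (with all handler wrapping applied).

Evaluation trace:
ask @ H0 ⇒ 4
ask @ H0 ⇒ 4
H0 returns 16
H1 returns 16
H2 returns (16, ())
H3 returns [(16, ())]
= [(16, ())]

Answer: [(16, ())]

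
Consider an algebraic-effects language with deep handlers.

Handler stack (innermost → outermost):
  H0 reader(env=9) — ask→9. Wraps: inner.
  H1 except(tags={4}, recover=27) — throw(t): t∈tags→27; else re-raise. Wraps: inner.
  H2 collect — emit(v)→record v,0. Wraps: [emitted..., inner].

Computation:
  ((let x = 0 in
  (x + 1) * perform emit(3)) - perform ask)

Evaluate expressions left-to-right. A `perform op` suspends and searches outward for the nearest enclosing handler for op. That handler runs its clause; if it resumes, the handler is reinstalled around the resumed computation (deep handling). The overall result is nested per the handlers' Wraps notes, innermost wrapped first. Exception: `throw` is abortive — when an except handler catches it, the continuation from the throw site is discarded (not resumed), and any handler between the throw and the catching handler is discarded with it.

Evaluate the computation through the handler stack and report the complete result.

Answer: [3, -9]

Step-by-step:
emit(3) @ H2 ⇒ out+=3
ask @ H0 ⇒ 9
H0 returns -9
H1 returns -9
H2 returns [3, -9]
= [3, -9]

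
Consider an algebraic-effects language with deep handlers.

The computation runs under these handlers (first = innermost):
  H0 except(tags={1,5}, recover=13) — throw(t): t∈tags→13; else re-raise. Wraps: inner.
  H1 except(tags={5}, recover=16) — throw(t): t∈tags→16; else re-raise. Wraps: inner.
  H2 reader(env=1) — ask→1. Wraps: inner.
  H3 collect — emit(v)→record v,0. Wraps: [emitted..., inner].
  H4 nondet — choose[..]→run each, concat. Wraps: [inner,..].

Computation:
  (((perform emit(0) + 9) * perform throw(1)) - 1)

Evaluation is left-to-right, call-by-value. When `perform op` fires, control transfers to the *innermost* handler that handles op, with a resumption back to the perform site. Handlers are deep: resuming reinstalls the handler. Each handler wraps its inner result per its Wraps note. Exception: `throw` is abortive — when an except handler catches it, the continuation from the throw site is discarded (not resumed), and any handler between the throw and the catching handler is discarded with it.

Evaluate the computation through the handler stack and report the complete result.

Answer: [[0, 13]]

Step-by-step:
emit(0) @ H3 ⇒ out+=0
throw(1) @ H0 caught ⇒ 13
H1 returns 13
H2 returns 13
H3 returns [0, 13]
H4 returns [[0, 13]]
= [[0, 13]]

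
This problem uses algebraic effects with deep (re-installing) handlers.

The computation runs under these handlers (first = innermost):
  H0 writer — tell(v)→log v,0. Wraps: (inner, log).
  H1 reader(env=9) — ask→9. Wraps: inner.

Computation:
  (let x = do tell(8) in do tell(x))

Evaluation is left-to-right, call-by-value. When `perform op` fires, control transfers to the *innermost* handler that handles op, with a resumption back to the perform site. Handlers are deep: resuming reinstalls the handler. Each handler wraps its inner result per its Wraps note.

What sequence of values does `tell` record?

Answer: (8, 0)

Step-by-step:
tell(8) @ H0 ⇒ log+=8
tell(0) @ H0 ⇒ log+=0
H0 returns (0, (8, 0))
H1 returns (0, (8, 0))
= (0, (8, 0))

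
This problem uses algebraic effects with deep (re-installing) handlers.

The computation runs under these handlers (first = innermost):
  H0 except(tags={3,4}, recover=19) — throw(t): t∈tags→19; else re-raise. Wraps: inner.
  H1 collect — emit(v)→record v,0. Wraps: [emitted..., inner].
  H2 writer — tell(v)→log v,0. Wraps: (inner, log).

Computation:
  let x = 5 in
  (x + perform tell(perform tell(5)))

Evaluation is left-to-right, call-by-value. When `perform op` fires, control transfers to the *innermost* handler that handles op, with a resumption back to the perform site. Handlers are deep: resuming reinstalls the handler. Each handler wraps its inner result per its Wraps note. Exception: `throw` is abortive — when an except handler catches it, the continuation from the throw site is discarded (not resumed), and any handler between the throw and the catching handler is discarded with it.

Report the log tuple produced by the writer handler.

Answer: (5, 0)

Step-by-step:
tell(5) @ H2 ⇒ log+=5
tell(0) @ H2 ⇒ log+=0
H0 returns 5
H1 returns [5]
H2 returns ([5], (5, 0))
= ([5], (5, 0))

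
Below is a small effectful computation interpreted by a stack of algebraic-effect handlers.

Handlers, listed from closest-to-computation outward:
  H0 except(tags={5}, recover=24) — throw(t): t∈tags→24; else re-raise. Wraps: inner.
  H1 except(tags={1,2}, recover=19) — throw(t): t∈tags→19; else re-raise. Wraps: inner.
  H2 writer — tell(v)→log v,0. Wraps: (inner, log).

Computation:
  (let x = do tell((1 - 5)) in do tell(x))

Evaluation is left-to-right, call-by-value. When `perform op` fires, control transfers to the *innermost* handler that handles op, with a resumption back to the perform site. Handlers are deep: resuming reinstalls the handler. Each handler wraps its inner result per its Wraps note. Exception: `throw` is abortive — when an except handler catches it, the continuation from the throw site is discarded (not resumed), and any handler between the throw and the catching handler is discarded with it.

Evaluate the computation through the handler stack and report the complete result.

Answer: (0, (-4, 0))

Evaluation trace:
tell(-4) @ H2 ⇒ log+=-4
tell(0) @ H2 ⇒ log+=0
H0 returns 0
H1 returns 0
H2 returns (0, (-4, 0))
= (0, (-4, 0))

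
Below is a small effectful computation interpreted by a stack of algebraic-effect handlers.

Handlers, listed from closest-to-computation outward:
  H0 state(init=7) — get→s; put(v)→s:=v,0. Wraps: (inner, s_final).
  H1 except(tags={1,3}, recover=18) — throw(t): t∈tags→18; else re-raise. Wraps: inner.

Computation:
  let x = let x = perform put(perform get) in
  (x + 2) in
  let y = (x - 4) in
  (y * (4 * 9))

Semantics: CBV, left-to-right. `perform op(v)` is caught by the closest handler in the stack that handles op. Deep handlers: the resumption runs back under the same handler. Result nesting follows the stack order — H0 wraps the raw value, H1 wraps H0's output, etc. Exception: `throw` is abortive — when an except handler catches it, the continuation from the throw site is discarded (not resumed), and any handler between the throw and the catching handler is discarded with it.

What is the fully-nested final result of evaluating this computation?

Evaluation trace:
get @ H0 ⇒ 7
put(7) @ H0 ⇒ s:=7
H0 returns (-72, 7)
H1 returns (-72, 7)
= (-72, 7)

Answer: (-72, 7)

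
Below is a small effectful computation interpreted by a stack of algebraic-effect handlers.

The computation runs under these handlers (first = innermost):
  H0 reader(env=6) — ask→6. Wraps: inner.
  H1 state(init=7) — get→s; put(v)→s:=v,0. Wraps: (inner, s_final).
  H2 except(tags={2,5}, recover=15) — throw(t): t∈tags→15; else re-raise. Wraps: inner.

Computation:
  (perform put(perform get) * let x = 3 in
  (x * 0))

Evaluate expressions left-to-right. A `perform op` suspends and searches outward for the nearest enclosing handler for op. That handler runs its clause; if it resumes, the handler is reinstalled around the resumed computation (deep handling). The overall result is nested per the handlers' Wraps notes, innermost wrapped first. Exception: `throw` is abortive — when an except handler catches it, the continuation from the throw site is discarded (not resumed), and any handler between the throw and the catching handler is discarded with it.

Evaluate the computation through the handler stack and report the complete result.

Answer: (0, 7)

Working:
get @ H1 ⇒ 7
put(7) @ H1 ⇒ s:=7
H0 returns 0
H1 returns (0, 7)
H2 returns (0, 7)
= (0, 7)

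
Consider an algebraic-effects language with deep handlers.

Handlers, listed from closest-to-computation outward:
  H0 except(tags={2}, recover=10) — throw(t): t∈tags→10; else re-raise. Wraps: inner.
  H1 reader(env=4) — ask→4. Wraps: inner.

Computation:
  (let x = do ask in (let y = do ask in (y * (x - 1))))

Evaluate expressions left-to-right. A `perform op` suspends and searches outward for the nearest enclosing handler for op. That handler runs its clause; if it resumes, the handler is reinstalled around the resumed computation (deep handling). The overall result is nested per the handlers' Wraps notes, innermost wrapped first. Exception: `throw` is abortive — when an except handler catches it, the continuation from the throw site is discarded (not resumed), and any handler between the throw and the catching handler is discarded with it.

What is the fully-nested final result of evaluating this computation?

Answer: 12

Evaluation trace:
ask @ H1 ⇒ 4
ask @ H1 ⇒ 4
H0 returns 12
H1 returns 12
= 12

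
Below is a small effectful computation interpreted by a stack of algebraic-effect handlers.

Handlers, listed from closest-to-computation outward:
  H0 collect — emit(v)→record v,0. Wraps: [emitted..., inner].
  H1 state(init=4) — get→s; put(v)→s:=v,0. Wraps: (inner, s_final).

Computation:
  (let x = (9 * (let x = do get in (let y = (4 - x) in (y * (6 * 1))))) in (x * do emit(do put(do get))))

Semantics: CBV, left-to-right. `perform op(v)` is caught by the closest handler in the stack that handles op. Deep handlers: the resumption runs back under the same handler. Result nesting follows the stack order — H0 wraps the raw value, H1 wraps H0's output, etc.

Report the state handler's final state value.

Answer: 4

Evaluation trace:
get @ H1 ⇒ 4
get @ H1 ⇒ 4
put(4) @ H1 ⇒ s:=4
emit(0) @ H0 ⇒ out+=0
H0 returns [0, 0]
H1 returns ([0, 0], 4)
= ([0, 0], 4)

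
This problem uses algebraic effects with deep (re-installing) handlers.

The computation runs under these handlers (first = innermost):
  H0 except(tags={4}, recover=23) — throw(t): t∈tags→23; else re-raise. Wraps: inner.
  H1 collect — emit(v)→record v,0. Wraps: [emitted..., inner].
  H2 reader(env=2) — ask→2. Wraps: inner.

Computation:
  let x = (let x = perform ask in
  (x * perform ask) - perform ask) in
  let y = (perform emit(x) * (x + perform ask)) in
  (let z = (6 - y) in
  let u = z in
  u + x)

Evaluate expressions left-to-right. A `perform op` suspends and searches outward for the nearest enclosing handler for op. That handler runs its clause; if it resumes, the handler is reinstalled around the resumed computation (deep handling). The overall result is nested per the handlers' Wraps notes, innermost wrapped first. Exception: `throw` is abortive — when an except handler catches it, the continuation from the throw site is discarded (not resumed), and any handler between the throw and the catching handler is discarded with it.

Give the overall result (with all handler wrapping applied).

Evaluation trace:
ask @ H2 ⇒ 2
ask @ H2 ⇒ 2
ask @ H2 ⇒ 2
emit(2) @ H1 ⇒ out+=2
ask @ H2 ⇒ 2
H0 returns 8
H1 returns [2, 8]
H2 returns [2, 8]
= [2, 8]

Answer: [2, 8]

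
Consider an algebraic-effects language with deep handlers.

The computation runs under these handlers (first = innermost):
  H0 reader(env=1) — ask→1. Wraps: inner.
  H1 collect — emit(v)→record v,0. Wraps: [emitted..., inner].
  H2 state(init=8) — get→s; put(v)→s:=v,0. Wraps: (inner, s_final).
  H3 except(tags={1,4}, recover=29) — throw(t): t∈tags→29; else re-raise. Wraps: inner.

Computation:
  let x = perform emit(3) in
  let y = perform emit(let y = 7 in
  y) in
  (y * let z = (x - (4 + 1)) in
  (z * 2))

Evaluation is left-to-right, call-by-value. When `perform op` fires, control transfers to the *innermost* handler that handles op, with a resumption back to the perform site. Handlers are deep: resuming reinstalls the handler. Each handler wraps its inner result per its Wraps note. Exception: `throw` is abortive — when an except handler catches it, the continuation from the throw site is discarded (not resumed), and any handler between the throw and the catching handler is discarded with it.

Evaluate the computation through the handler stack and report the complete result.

Step-by-step:
emit(3) @ H1 ⇒ out+=3
emit(7) @ H1 ⇒ out+=7
H0 returns 0
H1 returns [3, 7, 0]
H2 returns ([3, 7, 0], 8)
H3 returns ([3, 7, 0], 8)
= ([3, 7, 0], 8)

Answer: ([3, 7, 0], 8)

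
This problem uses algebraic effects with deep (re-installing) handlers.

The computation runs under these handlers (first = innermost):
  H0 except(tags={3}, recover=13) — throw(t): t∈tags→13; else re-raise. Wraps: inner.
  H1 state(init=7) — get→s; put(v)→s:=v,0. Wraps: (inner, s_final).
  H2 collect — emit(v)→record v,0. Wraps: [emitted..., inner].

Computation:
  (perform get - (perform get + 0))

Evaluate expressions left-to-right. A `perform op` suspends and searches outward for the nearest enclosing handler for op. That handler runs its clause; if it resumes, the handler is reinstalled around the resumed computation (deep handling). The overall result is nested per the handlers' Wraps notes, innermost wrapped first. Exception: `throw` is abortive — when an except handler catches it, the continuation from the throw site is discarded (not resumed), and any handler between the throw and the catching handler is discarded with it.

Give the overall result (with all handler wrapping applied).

Working:
get @ H1 ⇒ 7
get @ H1 ⇒ 7
H0 returns 0
H1 returns (0, 7)
H2 returns [(0, 7)]
= [(0, 7)]

Answer: [(0, 7)]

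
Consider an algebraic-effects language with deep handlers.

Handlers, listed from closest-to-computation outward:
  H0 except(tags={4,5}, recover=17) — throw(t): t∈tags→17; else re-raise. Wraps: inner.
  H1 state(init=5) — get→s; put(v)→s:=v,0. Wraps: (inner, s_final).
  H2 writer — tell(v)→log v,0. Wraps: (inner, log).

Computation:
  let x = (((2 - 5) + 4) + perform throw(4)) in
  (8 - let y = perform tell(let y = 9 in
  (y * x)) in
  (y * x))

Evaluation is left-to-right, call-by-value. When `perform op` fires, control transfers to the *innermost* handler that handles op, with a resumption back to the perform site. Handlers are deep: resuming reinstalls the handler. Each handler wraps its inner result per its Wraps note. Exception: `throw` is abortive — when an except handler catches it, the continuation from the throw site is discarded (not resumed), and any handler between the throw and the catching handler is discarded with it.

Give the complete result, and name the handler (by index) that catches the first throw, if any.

Working:
throw(4) @ H0 caught ⇒ 17
H1 returns (17, 5)
H2 returns ((17, 5), ())
= ((17, 5), ())

Answer: ((17, 5), ()) ; first throw caught by: H0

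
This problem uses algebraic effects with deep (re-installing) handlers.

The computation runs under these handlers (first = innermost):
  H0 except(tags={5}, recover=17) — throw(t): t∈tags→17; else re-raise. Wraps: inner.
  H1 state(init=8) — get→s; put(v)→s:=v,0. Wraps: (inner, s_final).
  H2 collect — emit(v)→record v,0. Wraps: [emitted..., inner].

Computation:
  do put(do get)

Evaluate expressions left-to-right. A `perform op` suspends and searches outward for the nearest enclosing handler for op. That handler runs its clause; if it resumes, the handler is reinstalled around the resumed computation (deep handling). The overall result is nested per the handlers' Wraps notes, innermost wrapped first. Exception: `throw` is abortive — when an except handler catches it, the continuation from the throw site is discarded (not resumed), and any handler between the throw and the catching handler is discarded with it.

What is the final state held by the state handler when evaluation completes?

Evaluation trace:
get @ H1 ⇒ 8
put(8) @ H1 ⇒ s:=8
H0 returns 0
H1 returns (0, 8)
H2 returns [(0, 8)]
= [(0, 8)]

Answer: 8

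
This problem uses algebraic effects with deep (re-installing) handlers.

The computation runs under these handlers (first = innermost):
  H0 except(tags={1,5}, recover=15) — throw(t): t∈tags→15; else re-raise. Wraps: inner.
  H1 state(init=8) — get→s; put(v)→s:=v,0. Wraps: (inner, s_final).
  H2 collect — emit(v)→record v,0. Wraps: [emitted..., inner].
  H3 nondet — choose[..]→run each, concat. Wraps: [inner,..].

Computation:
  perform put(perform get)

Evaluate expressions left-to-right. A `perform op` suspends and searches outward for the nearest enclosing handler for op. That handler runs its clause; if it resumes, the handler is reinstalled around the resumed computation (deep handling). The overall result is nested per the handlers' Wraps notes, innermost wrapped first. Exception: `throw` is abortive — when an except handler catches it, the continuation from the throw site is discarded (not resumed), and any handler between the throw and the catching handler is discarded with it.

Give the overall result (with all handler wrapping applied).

Answer: [[(0, 8)]]

Step-by-step:
get @ H1 ⇒ 8
put(8) @ H1 ⇒ s:=8
H0 returns 0
H1 returns (0, 8)
H2 returns [(0, 8)]
H3 returns [[(0, 8)]]
= [[(0, 8)]]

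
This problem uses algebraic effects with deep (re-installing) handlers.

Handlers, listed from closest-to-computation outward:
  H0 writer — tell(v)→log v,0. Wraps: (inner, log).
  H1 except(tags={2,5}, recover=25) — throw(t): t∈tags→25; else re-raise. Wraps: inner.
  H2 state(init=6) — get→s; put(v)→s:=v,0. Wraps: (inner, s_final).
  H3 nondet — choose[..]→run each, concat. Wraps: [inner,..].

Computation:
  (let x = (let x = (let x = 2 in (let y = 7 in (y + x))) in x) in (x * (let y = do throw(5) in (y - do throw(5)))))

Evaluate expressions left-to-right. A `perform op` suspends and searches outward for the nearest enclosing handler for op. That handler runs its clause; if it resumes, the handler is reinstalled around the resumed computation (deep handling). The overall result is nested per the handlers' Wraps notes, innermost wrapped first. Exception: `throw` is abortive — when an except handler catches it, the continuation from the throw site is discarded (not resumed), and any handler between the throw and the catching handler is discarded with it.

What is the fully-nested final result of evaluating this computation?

Answer: [(25, 6)]

Evaluation trace:
throw(5) @ H1 caught ⇒ 25
H2 returns (25, 6)
H3 returns [(25, 6)]
= [(25, 6)]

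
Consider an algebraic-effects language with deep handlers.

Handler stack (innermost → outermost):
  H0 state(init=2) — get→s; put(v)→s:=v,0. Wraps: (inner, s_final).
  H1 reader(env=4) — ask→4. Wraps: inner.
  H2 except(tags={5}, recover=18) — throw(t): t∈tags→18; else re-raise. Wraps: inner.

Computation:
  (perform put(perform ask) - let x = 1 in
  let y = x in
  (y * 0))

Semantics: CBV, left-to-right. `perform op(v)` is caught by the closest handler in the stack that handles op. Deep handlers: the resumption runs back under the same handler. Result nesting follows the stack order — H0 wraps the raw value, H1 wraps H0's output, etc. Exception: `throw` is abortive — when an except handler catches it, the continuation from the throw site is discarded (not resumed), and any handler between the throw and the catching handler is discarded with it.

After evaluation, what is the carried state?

Answer: 4

Evaluation trace:
ask @ H1 ⇒ 4
put(4) @ H0 ⇒ s:=4
H0 returns (0, 4)
H1 returns (0, 4)
H2 returns (0, 4)
= (0, 4)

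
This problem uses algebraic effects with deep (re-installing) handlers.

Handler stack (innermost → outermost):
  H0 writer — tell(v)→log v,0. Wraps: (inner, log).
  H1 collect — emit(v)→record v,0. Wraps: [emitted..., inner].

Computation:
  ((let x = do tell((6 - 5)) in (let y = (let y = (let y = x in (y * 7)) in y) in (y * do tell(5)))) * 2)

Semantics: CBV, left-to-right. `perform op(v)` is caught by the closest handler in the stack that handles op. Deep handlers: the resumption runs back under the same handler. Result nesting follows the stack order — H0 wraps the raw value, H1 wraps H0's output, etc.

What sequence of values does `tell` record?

Working:
tell(1) @ H0 ⇒ log+=1
tell(5) @ H0 ⇒ log+=5
H0 returns (0, (1, 5))
H1 returns [(0, (1, 5))]
= [(0, (1, 5))]

Answer: (1, 5)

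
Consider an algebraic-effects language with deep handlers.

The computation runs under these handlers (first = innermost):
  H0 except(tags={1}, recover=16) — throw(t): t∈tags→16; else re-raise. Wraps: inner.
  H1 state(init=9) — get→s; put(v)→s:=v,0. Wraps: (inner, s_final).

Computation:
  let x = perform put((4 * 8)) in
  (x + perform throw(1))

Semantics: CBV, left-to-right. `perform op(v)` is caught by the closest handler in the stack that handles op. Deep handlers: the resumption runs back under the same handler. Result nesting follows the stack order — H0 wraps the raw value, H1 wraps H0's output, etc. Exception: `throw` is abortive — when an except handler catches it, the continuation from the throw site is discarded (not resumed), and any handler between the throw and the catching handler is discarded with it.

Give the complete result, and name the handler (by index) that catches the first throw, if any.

Evaluation trace:
put(32) @ H1 ⇒ s:=32
throw(1) @ H0 caught ⇒ 16
H1 returns (16, 32)
= (16, 32)

Answer: (16, 32) ; first throw caught by: H0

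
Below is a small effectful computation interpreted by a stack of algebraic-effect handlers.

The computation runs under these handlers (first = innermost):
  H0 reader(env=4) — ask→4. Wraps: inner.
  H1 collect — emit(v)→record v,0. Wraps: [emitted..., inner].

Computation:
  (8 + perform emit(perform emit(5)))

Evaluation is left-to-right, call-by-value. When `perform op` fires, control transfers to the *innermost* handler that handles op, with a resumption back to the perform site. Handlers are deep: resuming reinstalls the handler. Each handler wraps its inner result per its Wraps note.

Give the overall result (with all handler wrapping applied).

Working:
emit(5) @ H1 ⇒ out+=5
emit(0) @ H1 ⇒ out+=0
H0 returns 8
H1 returns [5, 0, 8]
= [5, 0, 8]

Answer: [5, 0, 8]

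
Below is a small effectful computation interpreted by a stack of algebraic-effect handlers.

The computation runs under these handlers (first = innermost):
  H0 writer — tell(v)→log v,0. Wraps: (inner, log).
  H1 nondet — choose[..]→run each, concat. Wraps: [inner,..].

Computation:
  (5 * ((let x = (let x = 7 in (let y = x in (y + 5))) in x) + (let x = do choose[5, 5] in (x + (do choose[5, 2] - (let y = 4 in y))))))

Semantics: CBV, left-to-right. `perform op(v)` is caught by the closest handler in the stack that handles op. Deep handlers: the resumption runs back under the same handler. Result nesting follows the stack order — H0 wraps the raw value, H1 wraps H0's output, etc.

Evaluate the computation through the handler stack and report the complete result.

Working:
choose[5, 5] @ H1
  branch[0] choose=5:
    choose[5, 2] @ H1
      branch[0] choose=5:
        H0 returns (90, ())
        H1 returns [(90, ())]
      branch[1] choose=2:
        H0 returns (75, ())
        H1 returns [(75, ())]
  branch[1] choose=5:
    choose[5, 2] @ H1
      branch[0] choose=5:
        H0 returns (90, ())
        H1 returns [(90, ())]
      branch[1] choose=2:
        H0 returns (75, ())
        H1 returns [(75, ())]
= [(90, ()), (75, ()), (90, ()), (75, ())]

Answer: [(90, ()), (75, ()), (90, ()), (75, ())]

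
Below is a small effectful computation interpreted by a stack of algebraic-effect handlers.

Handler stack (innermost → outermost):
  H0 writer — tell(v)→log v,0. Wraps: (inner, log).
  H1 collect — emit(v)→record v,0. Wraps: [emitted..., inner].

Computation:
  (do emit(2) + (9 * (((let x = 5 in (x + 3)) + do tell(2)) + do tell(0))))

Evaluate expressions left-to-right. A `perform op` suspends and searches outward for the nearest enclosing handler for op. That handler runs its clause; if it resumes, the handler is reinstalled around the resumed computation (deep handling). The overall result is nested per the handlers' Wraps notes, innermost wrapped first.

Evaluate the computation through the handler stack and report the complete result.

Answer: [2, (72, (2, 0))]

Step-by-step:
emit(2) @ H1 ⇒ out+=2
tell(2) @ H0 ⇒ log+=2
tell(0) @ H0 ⇒ log+=0
H0 returns (72, (2, 0))
H1 returns [2, (72, (2, 0))]
= [2, (72, (2, 0))]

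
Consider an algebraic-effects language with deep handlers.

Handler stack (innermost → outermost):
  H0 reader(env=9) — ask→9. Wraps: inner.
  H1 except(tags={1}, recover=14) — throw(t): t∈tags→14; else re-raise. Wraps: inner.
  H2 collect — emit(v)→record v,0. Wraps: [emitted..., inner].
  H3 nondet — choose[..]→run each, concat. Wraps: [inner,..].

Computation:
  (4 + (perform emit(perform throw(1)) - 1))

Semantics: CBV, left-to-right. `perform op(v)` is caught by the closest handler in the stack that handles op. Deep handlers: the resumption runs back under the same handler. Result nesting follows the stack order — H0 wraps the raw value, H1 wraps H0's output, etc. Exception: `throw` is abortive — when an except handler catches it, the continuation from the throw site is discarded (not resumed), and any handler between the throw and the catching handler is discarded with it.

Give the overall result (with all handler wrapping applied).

Step-by-step:
throw(1) @ H1 caught ⇒ 14
H2 returns [14]
H3 returns [[14]]
= [[14]]

Answer: [[14]]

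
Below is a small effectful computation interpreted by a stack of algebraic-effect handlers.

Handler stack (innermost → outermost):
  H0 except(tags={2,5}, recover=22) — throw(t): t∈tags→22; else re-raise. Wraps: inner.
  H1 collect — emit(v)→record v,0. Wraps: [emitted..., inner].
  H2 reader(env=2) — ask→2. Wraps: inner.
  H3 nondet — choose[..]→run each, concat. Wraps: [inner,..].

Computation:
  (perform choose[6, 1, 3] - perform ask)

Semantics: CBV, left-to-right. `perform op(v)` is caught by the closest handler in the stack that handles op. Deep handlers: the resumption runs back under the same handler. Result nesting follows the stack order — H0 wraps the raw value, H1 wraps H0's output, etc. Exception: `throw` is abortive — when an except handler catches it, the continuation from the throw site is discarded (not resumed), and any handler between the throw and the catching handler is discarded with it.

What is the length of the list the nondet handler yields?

Evaluation trace:
choose[6, 1, 3] @ H3
  branch[0] choose=6:
    ask @ H2 ⇒ 2
    H0 returns 4
    H1 returns [4]
    H2 returns [4]
    H3 returns [[4]]
  branch[1] choose=1:
    ask @ H2 ⇒ 2
    H0 returns -1
    H1 returns [-1]
    H2 returns [-1]
    H3 returns [[-1]]
  branch[2] choose=3:
    ask @ H2 ⇒ 2
    H0 returns 1
    H1 returns [1]
    H2 returns [1]
    H3 returns [[1]]
= [[4], [-1], [1]]

Answer: 3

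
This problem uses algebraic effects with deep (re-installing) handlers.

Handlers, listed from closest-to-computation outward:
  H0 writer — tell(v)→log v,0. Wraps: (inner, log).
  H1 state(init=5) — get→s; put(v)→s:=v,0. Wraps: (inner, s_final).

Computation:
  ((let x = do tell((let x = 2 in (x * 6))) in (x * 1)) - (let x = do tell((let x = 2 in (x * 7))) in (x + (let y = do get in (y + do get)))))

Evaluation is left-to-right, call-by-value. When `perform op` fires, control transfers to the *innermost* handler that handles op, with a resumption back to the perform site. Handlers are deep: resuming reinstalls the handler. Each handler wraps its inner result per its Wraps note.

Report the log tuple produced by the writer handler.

Working:
tell(12) @ H0 ⇒ log+=12
tell(14) @ H0 ⇒ log+=14
get @ H1 ⇒ 5
get @ H1 ⇒ 5
H0 returns (-10, (12, 14))
H1 returns ((-10, (12, 14)), 5)
= ((-10, (12, 14)), 5)

Answer: (12, 14)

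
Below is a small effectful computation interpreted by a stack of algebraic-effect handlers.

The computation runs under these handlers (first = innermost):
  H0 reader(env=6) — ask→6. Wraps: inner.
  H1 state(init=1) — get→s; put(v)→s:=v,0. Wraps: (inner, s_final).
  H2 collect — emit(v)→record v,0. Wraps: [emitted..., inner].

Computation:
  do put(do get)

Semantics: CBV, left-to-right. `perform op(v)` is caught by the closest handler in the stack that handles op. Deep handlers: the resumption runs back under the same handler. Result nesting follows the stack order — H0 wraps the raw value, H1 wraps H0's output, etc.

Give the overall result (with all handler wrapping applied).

Evaluation trace:
get @ H1 ⇒ 1
put(1) @ H1 ⇒ s:=1
H0 returns 0
H1 returns (0, 1)
H2 returns [(0, 1)]
= [(0, 1)]

Answer: [(0, 1)]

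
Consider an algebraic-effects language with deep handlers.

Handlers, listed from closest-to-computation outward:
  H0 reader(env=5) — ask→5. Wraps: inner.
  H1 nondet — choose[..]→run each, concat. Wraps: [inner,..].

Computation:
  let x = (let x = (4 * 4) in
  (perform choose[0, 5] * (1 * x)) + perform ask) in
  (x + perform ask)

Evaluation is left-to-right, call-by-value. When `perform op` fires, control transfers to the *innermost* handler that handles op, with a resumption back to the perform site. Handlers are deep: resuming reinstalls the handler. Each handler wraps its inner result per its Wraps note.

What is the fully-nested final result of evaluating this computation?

Answer: [10, 90]

Step-by-step:
choose[0, 5] @ H1
  branch[0] choose=0:
    ask @ H0 ⇒ 5
    ask @ H0 ⇒ 5
    H0 returns 10
    H1 returns [10]
  branch[1] choose=5:
    ask @ H0 ⇒ 5
    ask @ H0 ⇒ 5
    H0 returns 90
    H1 returns [90]
= [10, 90]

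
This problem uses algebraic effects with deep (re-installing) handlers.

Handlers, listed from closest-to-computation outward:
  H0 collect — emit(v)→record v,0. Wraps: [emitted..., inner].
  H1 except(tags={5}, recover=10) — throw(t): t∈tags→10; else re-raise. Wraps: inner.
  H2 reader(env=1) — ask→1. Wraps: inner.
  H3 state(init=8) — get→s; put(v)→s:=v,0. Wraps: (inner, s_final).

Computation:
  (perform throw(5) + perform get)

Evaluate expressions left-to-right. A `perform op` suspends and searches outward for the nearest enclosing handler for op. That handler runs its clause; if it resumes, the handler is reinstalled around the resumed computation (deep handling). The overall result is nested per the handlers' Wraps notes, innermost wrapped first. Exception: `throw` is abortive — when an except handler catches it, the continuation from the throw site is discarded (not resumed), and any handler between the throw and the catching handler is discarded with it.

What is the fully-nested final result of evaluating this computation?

Answer: (10, 8)

Evaluation trace:
throw(5) @ H1 caught ⇒ 10
H2 returns 10
H3 returns (10, 8)
= (10, 8)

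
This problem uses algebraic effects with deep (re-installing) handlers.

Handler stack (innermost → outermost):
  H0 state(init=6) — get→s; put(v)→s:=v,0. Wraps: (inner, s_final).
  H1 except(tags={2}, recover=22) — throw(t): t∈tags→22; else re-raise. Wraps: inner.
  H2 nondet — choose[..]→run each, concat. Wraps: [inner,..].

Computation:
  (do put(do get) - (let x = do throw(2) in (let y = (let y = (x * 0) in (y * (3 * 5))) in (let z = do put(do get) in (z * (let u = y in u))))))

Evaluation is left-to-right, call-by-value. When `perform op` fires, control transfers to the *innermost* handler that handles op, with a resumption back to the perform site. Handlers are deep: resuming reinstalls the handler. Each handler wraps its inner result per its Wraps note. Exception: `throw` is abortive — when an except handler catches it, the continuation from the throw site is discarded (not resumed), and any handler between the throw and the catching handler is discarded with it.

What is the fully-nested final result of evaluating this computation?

Answer: [22]

Evaluation trace:
get @ H0 ⇒ 6
put(6) @ H0 ⇒ s:=6
throw(2) @ H1 caught ⇒ 22
H2 returns [22]
= [22]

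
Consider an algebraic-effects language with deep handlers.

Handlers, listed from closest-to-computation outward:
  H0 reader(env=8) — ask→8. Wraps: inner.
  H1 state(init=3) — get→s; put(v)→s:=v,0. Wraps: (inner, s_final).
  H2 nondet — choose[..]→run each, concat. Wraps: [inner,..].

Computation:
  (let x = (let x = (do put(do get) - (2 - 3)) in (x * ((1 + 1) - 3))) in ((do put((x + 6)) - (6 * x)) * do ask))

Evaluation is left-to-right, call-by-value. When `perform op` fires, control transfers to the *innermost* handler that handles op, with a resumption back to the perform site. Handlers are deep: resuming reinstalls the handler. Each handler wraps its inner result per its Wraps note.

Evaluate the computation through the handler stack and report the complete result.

Working:
get @ H1 ⇒ 3
put(3) @ H1 ⇒ s:=3
put(5) @ H1 ⇒ s:=5
ask @ H0 ⇒ 8
H0 returns 48
H1 returns (48, 5)
H2 returns [(48, 5)]
= [(48, 5)]

Answer: [(48, 5)]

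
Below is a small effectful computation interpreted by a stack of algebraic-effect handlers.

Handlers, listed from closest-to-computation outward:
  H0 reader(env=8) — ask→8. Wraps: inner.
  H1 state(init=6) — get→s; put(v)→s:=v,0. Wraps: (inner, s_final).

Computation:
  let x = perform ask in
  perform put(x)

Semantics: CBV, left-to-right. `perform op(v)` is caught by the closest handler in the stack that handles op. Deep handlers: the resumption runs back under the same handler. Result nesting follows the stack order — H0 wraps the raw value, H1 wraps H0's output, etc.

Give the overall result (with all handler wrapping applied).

Evaluation trace:
ask @ H0 ⇒ 8
put(8) @ H1 ⇒ s:=8
H0 returns 0
H1 returns (0, 8)
= (0, 8)

Answer: (0, 8)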